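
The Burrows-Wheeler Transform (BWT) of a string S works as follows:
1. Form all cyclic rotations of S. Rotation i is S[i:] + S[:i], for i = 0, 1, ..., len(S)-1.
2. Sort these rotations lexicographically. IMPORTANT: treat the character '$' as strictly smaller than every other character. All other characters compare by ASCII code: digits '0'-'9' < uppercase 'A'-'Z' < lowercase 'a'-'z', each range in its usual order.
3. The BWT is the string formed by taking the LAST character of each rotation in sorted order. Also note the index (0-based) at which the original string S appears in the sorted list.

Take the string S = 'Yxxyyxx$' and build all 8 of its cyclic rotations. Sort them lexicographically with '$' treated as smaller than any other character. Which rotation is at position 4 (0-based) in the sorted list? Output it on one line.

All 8 rotations (rotation i = S[i:]+S[:i]):
  rot[0] = Yxxyyxx$
  rot[1] = xxyyxx$Y
  rot[2] = xyyxx$Yx
  rot[3] = yyxx$Yxx
  rot[4] = yxx$Yxxy
  rot[5] = xx$Yxxyy
  rot[6] = x$Yxxyyx
  rot[7] = $Yxxyyxx
Sorted (with $ < everything):
  sorted[0] = $Yxxyyxx
  sorted[1] = Yxxyyxx$
  sorted[2] = x$Yxxyyx
  sorted[3] = xx$Yxxyy
  sorted[4] = xxyyxx$Y
  sorted[5] = xyyxx$Yx
  sorted[6] = yxx$Yxxy
  sorted[7] = yyxx$Yxx
sorted[4] = xxyyxx$Y

Answer: xxyyxx$Y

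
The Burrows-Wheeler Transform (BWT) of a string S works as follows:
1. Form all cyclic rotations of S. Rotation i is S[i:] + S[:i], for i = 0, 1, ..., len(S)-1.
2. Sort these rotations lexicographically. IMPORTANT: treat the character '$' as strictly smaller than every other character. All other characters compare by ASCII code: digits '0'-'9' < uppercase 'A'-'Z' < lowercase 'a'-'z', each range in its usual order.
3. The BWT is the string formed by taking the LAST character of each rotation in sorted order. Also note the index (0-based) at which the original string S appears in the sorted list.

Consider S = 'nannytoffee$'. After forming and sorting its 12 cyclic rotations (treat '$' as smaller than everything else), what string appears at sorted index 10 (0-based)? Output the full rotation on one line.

Answer: toffee$nanny

Derivation:
All 12 rotations (rotation i = S[i:]+S[:i]):
  rot[0] = nannytoffee$
  rot[1] = annytoffee$n
  rot[2] = nnytoffee$na
  rot[3] = nytoffee$nan
  rot[4] = ytoffee$nann
  rot[5] = toffee$nanny
  rot[6] = offee$nannyt
  rot[7] = ffee$nannyto
  rot[8] = fee$nannytof
  rot[9] = ee$nannytoff
  rot[10] = e$nannytoffe
  rot[11] = $nannytoffee
Sorted (with $ < everything):
  sorted[0] = $nannytoffee
  sorted[1] = annytoffee$n
  sorted[2] = e$nannytoffe
  sorted[3] = ee$nannytoff
  sorted[4] = fee$nannytof
  sorted[5] = ffee$nannyto
  sorted[6] = nannytoffee$
  sorted[7] = nnytoffee$na
  sorted[8] = nytoffee$nan
  sorted[9] = offee$nannyt
  sorted[10] = toffee$nanny
  sorted[11] = ytoffee$nann
sorted[10] = toffee$nanny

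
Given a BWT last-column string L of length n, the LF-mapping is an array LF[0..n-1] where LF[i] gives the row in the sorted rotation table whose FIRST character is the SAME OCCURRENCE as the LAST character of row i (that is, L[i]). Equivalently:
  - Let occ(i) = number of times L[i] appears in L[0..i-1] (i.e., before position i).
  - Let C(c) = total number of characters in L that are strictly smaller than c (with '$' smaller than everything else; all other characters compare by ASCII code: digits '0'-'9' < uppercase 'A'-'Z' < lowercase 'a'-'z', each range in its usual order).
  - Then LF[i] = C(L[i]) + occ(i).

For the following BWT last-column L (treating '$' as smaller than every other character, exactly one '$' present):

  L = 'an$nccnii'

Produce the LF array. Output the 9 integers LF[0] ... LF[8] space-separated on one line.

Answer: 1 6 0 7 2 3 8 4 5

Derivation:
Char counts: '$':1, 'a':1, 'c':2, 'i':2, 'n':3
C (first-col start): C('$')=0, C('a')=1, C('c')=2, C('i')=4, C('n')=6
L[0]='a': occ=0, LF[0]=C('a')+0=1+0=1
L[1]='n': occ=0, LF[1]=C('n')+0=6+0=6
L[2]='$': occ=0, LF[2]=C('$')+0=0+0=0
L[3]='n': occ=1, LF[3]=C('n')+1=6+1=7
L[4]='c': occ=0, LF[4]=C('c')+0=2+0=2
L[5]='c': occ=1, LF[5]=C('c')+1=2+1=3
L[6]='n': occ=2, LF[6]=C('n')+2=6+2=8
L[7]='i': occ=0, LF[7]=C('i')+0=4+0=4
L[8]='i': occ=1, LF[8]=C('i')+1=4+1=5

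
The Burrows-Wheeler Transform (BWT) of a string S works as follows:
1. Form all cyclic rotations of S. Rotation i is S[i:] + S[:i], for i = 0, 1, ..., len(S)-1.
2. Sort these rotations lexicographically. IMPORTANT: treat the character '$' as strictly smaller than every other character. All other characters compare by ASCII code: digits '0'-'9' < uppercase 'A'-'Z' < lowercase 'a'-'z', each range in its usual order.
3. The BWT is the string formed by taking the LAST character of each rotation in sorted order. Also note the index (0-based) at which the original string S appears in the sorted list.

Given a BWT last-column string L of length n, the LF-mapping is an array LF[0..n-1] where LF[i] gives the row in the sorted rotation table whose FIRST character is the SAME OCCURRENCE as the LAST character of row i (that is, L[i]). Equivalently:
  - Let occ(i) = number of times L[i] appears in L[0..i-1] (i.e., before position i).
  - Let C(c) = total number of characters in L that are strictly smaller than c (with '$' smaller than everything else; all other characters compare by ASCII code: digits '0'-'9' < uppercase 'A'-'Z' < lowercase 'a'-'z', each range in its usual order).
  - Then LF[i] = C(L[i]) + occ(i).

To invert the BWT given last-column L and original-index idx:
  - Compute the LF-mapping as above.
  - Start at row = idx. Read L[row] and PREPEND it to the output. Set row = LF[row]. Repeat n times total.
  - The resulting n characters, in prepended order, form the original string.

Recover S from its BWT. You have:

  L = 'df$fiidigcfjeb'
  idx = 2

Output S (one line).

Answer: cgfidfbjieifd$

Derivation:
LF mapping: 3 6 0 7 10 11 4 12 9 2 8 13 5 1
Walk LF starting at row 2, prepending L[row]:
  step 1: row=2, L[2]='$', prepend. Next row=LF[2]=0
  step 2: row=0, L[0]='d', prepend. Next row=LF[0]=3
  step 3: row=3, L[3]='f', prepend. Next row=LF[3]=7
  step 4: row=7, L[7]='i', prepend. Next row=LF[7]=12
  step 5: row=12, L[12]='e', prepend. Next row=LF[12]=5
  step 6: row=5, L[5]='i', prepend. Next row=LF[5]=11
  step 7: row=11, L[11]='j', prepend. Next row=LF[11]=13
  step 8: row=13, L[13]='b', prepend. Next row=LF[13]=1
  step 9: row=1, L[1]='f', prepend. Next row=LF[1]=6
  step 10: row=6, L[6]='d', prepend. Next row=LF[6]=4
  step 11: row=4, L[4]='i', prepend. Next row=LF[4]=10
  step 12: row=10, L[10]='f', prepend. Next row=LF[10]=8
  step 13: row=8, L[8]='g', prepend. Next row=LF[8]=9
  step 14: row=9, L[9]='c', prepend. Next row=LF[9]=2
Reversed output: cgfidfbjieifd$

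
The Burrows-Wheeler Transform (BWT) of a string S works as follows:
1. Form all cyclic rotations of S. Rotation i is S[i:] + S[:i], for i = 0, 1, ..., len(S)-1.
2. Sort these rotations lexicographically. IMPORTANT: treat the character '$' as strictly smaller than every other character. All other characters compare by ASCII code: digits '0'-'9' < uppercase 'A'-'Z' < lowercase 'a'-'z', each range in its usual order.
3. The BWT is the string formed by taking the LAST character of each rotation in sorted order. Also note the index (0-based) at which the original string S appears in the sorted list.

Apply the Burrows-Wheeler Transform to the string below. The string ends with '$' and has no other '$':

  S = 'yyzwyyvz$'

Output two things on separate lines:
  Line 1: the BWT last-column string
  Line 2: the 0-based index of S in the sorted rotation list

Answer: zyzyw$yvy
5

Derivation:
All 9 rotations (rotation i = S[i:]+S[:i]):
  rot[0] = yyzwyyvz$
  rot[1] = yzwyyvz$y
  rot[2] = zwyyvz$yy
  rot[3] = wyyvz$yyz
  rot[4] = yyvz$yyzw
  rot[5] = yvz$yyzwy
  rot[6] = vz$yyzwyy
  rot[7] = z$yyzwyyv
  rot[8] = $yyzwyyvz
Sorted (with $ < everything):
  sorted[0] = $yyzwyyvz  (last char: 'z')
  sorted[1] = vz$yyzwyy  (last char: 'y')
  sorted[2] = wyyvz$yyz  (last char: 'z')
  sorted[3] = yvz$yyzwy  (last char: 'y')
  sorted[4] = yyvz$yyzw  (last char: 'w')
  sorted[5] = yyzwyyvz$  (last char: '$')
  sorted[6] = yzwyyvz$y  (last char: 'y')
  sorted[7] = z$yyzwyyv  (last char: 'v')
  sorted[8] = zwyyvz$yy  (last char: 'y')
Last column: zyzyw$yvy
Original string S is at sorted index 5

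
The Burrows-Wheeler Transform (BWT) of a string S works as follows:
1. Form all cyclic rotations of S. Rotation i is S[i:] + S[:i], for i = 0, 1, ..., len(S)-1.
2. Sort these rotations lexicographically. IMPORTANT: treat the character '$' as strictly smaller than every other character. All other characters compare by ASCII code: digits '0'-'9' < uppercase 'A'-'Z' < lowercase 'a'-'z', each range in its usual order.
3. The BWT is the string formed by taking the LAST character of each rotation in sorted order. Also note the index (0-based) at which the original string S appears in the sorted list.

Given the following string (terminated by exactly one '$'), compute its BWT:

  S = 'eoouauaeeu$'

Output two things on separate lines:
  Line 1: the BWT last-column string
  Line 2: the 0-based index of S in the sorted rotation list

All 11 rotations (rotation i = S[i:]+S[:i]):
  rot[0] = eoouauaeeu$
  rot[1] = oouauaeeu$e
  rot[2] = ouauaeeu$eo
  rot[3] = uauaeeu$eoo
  rot[4] = auaeeu$eoou
  rot[5] = uaeeu$eooua
  rot[6] = aeeu$eoouau
  rot[7] = eeu$eoouaua
  rot[8] = eu$eoouauae
  rot[9] = u$eoouauaee
  rot[10] = $eoouauaeeu
Sorted (with $ < everything):
  sorted[0] = $eoouauaeeu  (last char: 'u')
  sorted[1] = aeeu$eoouau  (last char: 'u')
  sorted[2] = auaeeu$eoou  (last char: 'u')
  sorted[3] = eeu$eoouaua  (last char: 'a')
  sorted[4] = eoouauaeeu$  (last char: '$')
  sorted[5] = eu$eoouauae  (last char: 'e')
  sorted[6] = oouauaeeu$e  (last char: 'e')
  sorted[7] = ouauaeeu$eo  (last char: 'o')
  sorted[8] = u$eoouauaee  (last char: 'e')
  sorted[9] = uaeeu$eooua  (last char: 'a')
  sorted[10] = uauaeeu$eoo  (last char: 'o')
Last column: uuua$eeoeao
Original string S is at sorted index 4

Answer: uuua$eeoeao
4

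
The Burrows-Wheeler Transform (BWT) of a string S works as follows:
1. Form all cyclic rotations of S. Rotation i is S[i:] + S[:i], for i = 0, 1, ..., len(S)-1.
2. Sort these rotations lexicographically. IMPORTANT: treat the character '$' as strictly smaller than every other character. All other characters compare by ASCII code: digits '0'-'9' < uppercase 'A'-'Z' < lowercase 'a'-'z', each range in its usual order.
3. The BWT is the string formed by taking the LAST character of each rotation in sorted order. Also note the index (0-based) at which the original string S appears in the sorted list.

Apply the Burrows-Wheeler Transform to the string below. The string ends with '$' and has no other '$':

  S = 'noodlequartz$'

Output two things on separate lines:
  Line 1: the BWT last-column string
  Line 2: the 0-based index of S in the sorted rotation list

All 13 rotations (rotation i = S[i:]+S[:i]):
  rot[0] = noodlequartz$
  rot[1] = oodlequartz$n
  rot[2] = odlequartz$no
  rot[3] = dlequartz$noo
  rot[4] = lequartz$nood
  rot[5] = equartz$noodl
  rot[6] = quartz$noodle
  rot[7] = uartz$noodleq
  rot[8] = artz$noodlequ
  rot[9] = rtz$noodlequa
  rot[10] = tz$noodlequar
  rot[11] = z$noodlequart
  rot[12] = $noodlequartz
Sorted (with $ < everything):
  sorted[0] = $noodlequartz  (last char: 'z')
  sorted[1] = artz$noodlequ  (last char: 'u')
  sorted[2] = dlequartz$noo  (last char: 'o')
  sorted[3] = equartz$noodl  (last char: 'l')
  sorted[4] = lequartz$nood  (last char: 'd')
  sorted[5] = noodlequartz$  (last char: '$')
  sorted[6] = odlequartz$no  (last char: 'o')
  sorted[7] = oodlequartz$n  (last char: 'n')
  sorted[8] = quartz$noodle  (last char: 'e')
  sorted[9] = rtz$noodlequa  (last char: 'a')
  sorted[10] = tz$noodlequar  (last char: 'r')
  sorted[11] = uartz$noodleq  (last char: 'q')
  sorted[12] = z$noodlequart  (last char: 't')
Last column: zuold$onearqt
Original string S is at sorted index 5

Answer: zuold$onearqt
5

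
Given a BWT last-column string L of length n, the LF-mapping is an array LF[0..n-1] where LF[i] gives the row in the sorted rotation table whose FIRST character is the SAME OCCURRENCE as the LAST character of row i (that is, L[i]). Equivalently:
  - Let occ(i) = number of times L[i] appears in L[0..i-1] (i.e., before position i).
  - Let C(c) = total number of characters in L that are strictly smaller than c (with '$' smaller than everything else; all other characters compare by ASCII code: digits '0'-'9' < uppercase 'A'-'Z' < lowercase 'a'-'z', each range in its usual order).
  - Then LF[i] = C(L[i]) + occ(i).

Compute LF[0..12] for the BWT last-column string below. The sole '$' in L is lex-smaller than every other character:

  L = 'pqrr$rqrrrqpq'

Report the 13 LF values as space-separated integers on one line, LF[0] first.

Answer: 1 3 7 8 0 9 4 10 11 12 5 2 6

Derivation:
Char counts: '$':1, 'p':2, 'q':4, 'r':6
C (first-col start): C('$')=0, C('p')=1, C('q')=3, C('r')=7
L[0]='p': occ=0, LF[0]=C('p')+0=1+0=1
L[1]='q': occ=0, LF[1]=C('q')+0=3+0=3
L[2]='r': occ=0, LF[2]=C('r')+0=7+0=7
L[3]='r': occ=1, LF[3]=C('r')+1=7+1=8
L[4]='$': occ=0, LF[4]=C('$')+0=0+0=0
L[5]='r': occ=2, LF[5]=C('r')+2=7+2=9
L[6]='q': occ=1, LF[6]=C('q')+1=3+1=4
L[7]='r': occ=3, LF[7]=C('r')+3=7+3=10
L[8]='r': occ=4, LF[8]=C('r')+4=7+4=11
L[9]='r': occ=5, LF[9]=C('r')+5=7+5=12
L[10]='q': occ=2, LF[10]=C('q')+2=3+2=5
L[11]='p': occ=1, LF[11]=C('p')+1=1+1=2
L[12]='q': occ=3, LF[12]=C('q')+3=3+3=6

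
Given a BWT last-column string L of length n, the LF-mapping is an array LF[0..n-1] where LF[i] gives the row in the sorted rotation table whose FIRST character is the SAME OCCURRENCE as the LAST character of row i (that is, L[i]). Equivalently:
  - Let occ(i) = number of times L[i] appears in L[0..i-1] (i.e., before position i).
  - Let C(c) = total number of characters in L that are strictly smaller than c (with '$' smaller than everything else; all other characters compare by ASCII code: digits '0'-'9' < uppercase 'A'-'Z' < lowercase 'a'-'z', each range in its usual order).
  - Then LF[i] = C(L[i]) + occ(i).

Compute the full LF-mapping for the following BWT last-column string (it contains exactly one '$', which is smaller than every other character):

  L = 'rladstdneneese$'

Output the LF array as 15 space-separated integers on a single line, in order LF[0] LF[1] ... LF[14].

Answer: 11 8 1 2 12 14 3 9 4 10 5 6 13 7 0

Derivation:
Char counts: '$':1, 'a':1, 'd':2, 'e':4, 'l':1, 'n':2, 'r':1, 's':2, 't':1
C (first-col start): C('$')=0, C('a')=1, C('d')=2, C('e')=4, C('l')=8, C('n')=9, C('r')=11, C('s')=12, C('t')=14
L[0]='r': occ=0, LF[0]=C('r')+0=11+0=11
L[1]='l': occ=0, LF[1]=C('l')+0=8+0=8
L[2]='a': occ=0, LF[2]=C('a')+0=1+0=1
L[3]='d': occ=0, LF[3]=C('d')+0=2+0=2
L[4]='s': occ=0, LF[4]=C('s')+0=12+0=12
L[5]='t': occ=0, LF[5]=C('t')+0=14+0=14
L[6]='d': occ=1, LF[6]=C('d')+1=2+1=3
L[7]='n': occ=0, LF[7]=C('n')+0=9+0=9
L[8]='e': occ=0, LF[8]=C('e')+0=4+0=4
L[9]='n': occ=1, LF[9]=C('n')+1=9+1=10
L[10]='e': occ=1, LF[10]=C('e')+1=4+1=5
L[11]='e': occ=2, LF[11]=C('e')+2=4+2=6
L[12]='s': occ=1, LF[12]=C('s')+1=12+1=13
L[13]='e': occ=3, LF[13]=C('e')+3=4+3=7
L[14]='$': occ=0, LF[14]=C('$')+0=0+0=0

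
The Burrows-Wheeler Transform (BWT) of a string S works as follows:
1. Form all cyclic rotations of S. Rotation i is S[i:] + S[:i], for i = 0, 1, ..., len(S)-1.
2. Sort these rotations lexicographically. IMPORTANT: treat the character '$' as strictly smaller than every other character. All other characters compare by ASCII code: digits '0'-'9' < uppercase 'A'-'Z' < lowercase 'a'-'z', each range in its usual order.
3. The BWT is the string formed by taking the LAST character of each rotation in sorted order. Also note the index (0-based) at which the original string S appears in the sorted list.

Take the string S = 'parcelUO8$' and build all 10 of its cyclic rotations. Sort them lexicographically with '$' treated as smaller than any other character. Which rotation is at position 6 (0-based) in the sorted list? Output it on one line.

Answer: elUO8$parc

Derivation:
All 10 rotations (rotation i = S[i:]+S[:i]):
  rot[0] = parcelUO8$
  rot[1] = arcelUO8$p
  rot[2] = rcelUO8$pa
  rot[3] = celUO8$par
  rot[4] = elUO8$parc
  rot[5] = lUO8$parce
  rot[6] = UO8$parcel
  rot[7] = O8$parcelU
  rot[8] = 8$parcelUO
  rot[9] = $parcelUO8
Sorted (with $ < everything):
  sorted[0] = $parcelUO8
  sorted[1] = 8$parcelUO
  sorted[2] = O8$parcelU
  sorted[3] = UO8$parcel
  sorted[4] = arcelUO8$p
  sorted[5] = celUO8$par
  sorted[6] = elUO8$parc
  sorted[7] = lUO8$parce
  sorted[8] = parcelUO8$
  sorted[9] = rcelUO8$pa
sorted[6] = elUO8$parc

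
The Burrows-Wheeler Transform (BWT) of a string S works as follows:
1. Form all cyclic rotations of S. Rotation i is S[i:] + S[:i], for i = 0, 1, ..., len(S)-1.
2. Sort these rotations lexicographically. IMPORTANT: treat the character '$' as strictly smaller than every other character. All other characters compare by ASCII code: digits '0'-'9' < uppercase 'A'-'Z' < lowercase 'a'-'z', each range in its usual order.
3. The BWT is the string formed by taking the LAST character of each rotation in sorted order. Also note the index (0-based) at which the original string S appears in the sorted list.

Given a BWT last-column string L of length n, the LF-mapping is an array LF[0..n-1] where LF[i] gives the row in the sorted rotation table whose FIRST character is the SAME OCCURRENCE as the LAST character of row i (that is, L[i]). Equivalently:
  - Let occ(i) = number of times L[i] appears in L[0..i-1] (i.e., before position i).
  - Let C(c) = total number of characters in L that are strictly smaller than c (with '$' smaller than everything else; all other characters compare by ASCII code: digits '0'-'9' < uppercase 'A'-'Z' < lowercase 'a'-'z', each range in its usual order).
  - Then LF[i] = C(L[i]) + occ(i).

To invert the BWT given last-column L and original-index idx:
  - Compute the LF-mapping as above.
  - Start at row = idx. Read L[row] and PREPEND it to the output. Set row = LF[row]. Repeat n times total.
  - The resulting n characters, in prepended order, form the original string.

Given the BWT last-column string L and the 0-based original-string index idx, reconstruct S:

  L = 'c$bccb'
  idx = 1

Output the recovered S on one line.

Answer: bbccc$

Derivation:
LF mapping: 3 0 1 4 5 2
Walk LF starting at row 1, prepending L[row]:
  step 1: row=1, L[1]='$', prepend. Next row=LF[1]=0
  step 2: row=0, L[0]='c', prepend. Next row=LF[0]=3
  step 3: row=3, L[3]='c', prepend. Next row=LF[3]=4
  step 4: row=4, L[4]='c', prepend. Next row=LF[4]=5
  step 5: row=5, L[5]='b', prepend. Next row=LF[5]=2
  step 6: row=2, L[2]='b', prepend. Next row=LF[2]=1
Reversed output: bbccc$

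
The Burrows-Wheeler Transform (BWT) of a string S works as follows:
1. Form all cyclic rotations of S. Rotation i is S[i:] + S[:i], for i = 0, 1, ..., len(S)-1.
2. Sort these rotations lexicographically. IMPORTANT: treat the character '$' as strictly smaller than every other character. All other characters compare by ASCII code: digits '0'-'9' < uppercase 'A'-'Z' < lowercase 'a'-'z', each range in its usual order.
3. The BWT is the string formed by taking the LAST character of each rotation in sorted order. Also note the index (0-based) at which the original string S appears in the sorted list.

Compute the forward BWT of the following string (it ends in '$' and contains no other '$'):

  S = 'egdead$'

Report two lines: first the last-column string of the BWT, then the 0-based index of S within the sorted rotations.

Answer: deagd$e
5

Derivation:
All 7 rotations (rotation i = S[i:]+S[:i]):
  rot[0] = egdead$
  rot[1] = gdead$e
  rot[2] = dead$eg
  rot[3] = ead$egd
  rot[4] = ad$egde
  rot[5] = d$egdea
  rot[6] = $egdead
Sorted (with $ < everything):
  sorted[0] = $egdead  (last char: 'd')
  sorted[1] = ad$egde  (last char: 'e')
  sorted[2] = d$egdea  (last char: 'a')
  sorted[3] = dead$eg  (last char: 'g')
  sorted[4] = ead$egd  (last char: 'd')
  sorted[5] = egdead$  (last char: '$')
  sorted[6] = gdead$e  (last char: 'e')
Last column: deagd$e
Original string S is at sorted index 5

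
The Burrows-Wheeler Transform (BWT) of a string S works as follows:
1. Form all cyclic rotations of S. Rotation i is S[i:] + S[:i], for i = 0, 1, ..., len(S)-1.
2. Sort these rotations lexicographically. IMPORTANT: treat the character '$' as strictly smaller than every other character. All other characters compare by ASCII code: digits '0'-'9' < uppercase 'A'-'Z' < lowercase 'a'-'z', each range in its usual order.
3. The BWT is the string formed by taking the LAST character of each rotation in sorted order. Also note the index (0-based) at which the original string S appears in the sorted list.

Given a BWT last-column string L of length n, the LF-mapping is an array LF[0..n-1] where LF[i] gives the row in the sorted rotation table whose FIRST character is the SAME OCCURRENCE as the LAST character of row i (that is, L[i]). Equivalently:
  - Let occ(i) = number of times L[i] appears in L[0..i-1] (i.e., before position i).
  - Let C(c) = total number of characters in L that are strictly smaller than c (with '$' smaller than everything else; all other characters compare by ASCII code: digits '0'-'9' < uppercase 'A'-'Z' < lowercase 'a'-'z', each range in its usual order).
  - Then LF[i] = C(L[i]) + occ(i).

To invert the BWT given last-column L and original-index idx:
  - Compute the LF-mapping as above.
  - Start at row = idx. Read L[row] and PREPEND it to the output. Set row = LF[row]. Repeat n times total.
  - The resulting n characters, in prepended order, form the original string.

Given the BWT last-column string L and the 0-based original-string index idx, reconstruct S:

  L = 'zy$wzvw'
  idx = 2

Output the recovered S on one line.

Answer: wwzyvz$

Derivation:
LF mapping: 5 4 0 2 6 1 3
Walk LF starting at row 2, prepending L[row]:
  step 1: row=2, L[2]='$', prepend. Next row=LF[2]=0
  step 2: row=0, L[0]='z', prepend. Next row=LF[0]=5
  step 3: row=5, L[5]='v', prepend. Next row=LF[5]=1
  step 4: row=1, L[1]='y', prepend. Next row=LF[1]=4
  step 5: row=4, L[4]='z', prepend. Next row=LF[4]=6
  step 6: row=6, L[6]='w', prepend. Next row=LF[6]=3
  step 7: row=3, L[3]='w', prepend. Next row=LF[3]=2
Reversed output: wwzyvz$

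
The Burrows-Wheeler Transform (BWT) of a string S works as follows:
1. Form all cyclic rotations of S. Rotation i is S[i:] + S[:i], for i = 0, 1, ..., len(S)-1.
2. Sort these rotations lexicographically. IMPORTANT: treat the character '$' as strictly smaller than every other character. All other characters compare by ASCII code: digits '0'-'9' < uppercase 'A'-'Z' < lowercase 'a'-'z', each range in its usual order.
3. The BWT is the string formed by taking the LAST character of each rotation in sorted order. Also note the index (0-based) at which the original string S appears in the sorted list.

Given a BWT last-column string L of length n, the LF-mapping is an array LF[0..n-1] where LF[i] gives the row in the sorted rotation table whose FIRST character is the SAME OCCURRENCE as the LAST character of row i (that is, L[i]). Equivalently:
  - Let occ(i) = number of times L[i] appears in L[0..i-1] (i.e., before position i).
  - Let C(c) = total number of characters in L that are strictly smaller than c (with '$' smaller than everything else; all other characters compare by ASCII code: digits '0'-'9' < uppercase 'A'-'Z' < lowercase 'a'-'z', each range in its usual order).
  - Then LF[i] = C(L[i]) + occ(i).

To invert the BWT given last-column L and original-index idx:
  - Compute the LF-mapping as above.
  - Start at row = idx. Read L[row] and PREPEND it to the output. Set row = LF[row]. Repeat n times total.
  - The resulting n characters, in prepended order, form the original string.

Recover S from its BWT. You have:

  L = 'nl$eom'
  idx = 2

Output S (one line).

Answer: lemon$

Derivation:
LF mapping: 4 2 0 1 5 3
Walk LF starting at row 2, prepending L[row]:
  step 1: row=2, L[2]='$', prepend. Next row=LF[2]=0
  step 2: row=0, L[0]='n', prepend. Next row=LF[0]=4
  step 3: row=4, L[4]='o', prepend. Next row=LF[4]=5
  step 4: row=5, L[5]='m', prepend. Next row=LF[5]=3
  step 5: row=3, L[3]='e', prepend. Next row=LF[3]=1
  step 6: row=1, L[1]='l', prepend. Next row=LF[1]=2
Reversed output: lemon$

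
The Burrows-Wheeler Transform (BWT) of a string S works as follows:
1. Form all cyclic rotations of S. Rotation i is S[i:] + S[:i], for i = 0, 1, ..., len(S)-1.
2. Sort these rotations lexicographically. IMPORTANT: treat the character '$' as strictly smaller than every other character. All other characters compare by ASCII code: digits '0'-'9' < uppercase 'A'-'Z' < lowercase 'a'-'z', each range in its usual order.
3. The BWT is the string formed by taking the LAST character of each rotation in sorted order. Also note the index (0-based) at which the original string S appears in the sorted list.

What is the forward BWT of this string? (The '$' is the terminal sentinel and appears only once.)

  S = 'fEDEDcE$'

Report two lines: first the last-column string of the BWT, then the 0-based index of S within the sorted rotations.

All 8 rotations (rotation i = S[i:]+S[:i]):
  rot[0] = fEDEDcE$
  rot[1] = EDEDcE$f
  rot[2] = DEDcE$fE
  rot[3] = EDcE$fED
  rot[4] = DcE$fEDE
  rot[5] = cE$fEDED
  rot[6] = E$fEDEDc
  rot[7] = $fEDEDcE
Sorted (with $ < everything):
  sorted[0] = $fEDEDcE  (last char: 'E')
  sorted[1] = DEDcE$fE  (last char: 'E')
  sorted[2] = DcE$fEDE  (last char: 'E')
  sorted[3] = E$fEDEDc  (last char: 'c')
  sorted[4] = EDEDcE$f  (last char: 'f')
  sorted[5] = EDcE$fED  (last char: 'D')
  sorted[6] = cE$fEDED  (last char: 'D')
  sorted[7] = fEDEDcE$  (last char: '$')
Last column: EEEcfDD$
Original string S is at sorted index 7

Answer: EEEcfDD$
7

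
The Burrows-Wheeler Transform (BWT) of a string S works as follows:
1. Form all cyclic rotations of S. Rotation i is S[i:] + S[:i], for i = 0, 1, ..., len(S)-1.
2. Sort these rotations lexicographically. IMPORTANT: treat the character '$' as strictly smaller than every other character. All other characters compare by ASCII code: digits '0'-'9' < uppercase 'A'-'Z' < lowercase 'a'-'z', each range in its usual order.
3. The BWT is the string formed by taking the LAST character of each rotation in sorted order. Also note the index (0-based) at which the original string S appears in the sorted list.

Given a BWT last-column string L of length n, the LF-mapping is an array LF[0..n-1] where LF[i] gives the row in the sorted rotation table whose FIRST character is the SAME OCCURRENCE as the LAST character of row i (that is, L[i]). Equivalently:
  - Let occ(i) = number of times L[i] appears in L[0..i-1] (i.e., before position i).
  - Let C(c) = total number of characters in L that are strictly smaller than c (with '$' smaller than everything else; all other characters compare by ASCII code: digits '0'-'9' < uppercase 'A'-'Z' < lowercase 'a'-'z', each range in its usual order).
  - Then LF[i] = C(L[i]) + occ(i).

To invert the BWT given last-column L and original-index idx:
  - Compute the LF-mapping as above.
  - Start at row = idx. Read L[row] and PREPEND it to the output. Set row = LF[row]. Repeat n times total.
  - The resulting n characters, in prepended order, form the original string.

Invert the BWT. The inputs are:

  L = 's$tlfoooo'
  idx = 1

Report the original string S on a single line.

Answer: footloos$

Derivation:
LF mapping: 7 0 8 2 1 3 4 5 6
Walk LF starting at row 1, prepending L[row]:
  step 1: row=1, L[1]='$', prepend. Next row=LF[1]=0
  step 2: row=0, L[0]='s', prepend. Next row=LF[0]=7
  step 3: row=7, L[7]='o', prepend. Next row=LF[7]=5
  step 4: row=5, L[5]='o', prepend. Next row=LF[5]=3
  step 5: row=3, L[3]='l', prepend. Next row=LF[3]=2
  step 6: row=2, L[2]='t', prepend. Next row=LF[2]=8
  step 7: row=8, L[8]='o', prepend. Next row=LF[8]=6
  step 8: row=6, L[6]='o', prepend. Next row=LF[6]=4
  step 9: row=4, L[4]='f', prepend. Next row=LF[4]=1
Reversed output: footloos$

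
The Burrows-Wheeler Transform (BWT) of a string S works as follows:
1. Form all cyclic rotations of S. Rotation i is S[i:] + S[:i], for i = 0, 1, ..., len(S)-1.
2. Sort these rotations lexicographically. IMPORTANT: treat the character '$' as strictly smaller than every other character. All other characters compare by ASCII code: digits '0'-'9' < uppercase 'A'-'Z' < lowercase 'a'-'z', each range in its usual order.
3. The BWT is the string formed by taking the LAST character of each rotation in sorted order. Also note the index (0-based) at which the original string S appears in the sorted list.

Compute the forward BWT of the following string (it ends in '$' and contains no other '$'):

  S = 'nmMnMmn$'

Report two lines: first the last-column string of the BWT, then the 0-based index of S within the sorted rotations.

Answer: nnmnMmM$
7

Derivation:
All 8 rotations (rotation i = S[i:]+S[:i]):
  rot[0] = nmMnMmn$
  rot[1] = mMnMmn$n
  rot[2] = MnMmn$nm
  rot[3] = nMmn$nmM
  rot[4] = Mmn$nmMn
  rot[5] = mn$nmMnM
  rot[6] = n$nmMnMm
  rot[7] = $nmMnMmn
Sorted (with $ < everything):
  sorted[0] = $nmMnMmn  (last char: 'n')
  sorted[1] = Mmn$nmMn  (last char: 'n')
  sorted[2] = MnMmn$nm  (last char: 'm')
  sorted[3] = mMnMmn$n  (last char: 'n')
  sorted[4] = mn$nmMnM  (last char: 'M')
  sorted[5] = n$nmMnMm  (last char: 'm')
  sorted[6] = nMmn$nmM  (last char: 'M')
  sorted[7] = nmMnMmn$  (last char: '$')
Last column: nnmnMmM$
Original string S is at sorted index 7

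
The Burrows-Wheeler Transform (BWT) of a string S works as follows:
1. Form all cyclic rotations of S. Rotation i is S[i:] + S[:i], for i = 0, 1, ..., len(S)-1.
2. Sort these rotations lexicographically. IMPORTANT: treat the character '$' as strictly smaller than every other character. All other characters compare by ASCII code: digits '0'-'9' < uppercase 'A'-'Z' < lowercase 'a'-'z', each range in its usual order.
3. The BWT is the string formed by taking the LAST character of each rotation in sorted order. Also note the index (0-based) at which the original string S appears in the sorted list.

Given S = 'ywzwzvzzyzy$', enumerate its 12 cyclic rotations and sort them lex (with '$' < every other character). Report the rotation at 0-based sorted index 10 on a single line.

All 12 rotations (rotation i = S[i:]+S[:i]):
  rot[0] = ywzwzvzzyzy$
  rot[1] = wzwzvzzyzy$y
  rot[2] = zwzvzzyzy$yw
  rot[3] = wzvzzyzy$ywz
  rot[4] = zvzzyzy$ywzw
  rot[5] = vzzyzy$ywzwz
  rot[6] = zzyzy$ywzwzv
  rot[7] = zyzy$ywzwzvz
  rot[8] = yzy$ywzwzvzz
  rot[9] = zy$ywzwzvzzy
  rot[10] = y$ywzwzvzzyz
  rot[11] = $ywzwzvzzyzy
Sorted (with $ < everything):
  sorted[0] = $ywzwzvzzyzy
  sorted[1] = vzzyzy$ywzwz
  sorted[2] = wzvzzyzy$ywz
  sorted[3] = wzwzvzzyzy$y
  sorted[4] = y$ywzwzvzzyz
  sorted[5] = ywzwzvzzyzy$
  sorted[6] = yzy$ywzwzvzz
  sorted[7] = zvzzyzy$ywzw
  sorted[8] = zwzvzzyzy$yw
  sorted[9] = zy$ywzwzvzzy
  sorted[10] = zyzy$ywzwzvz
  sorted[11] = zzyzy$ywzwzv
sorted[10] = zyzy$ywzwzvz

Answer: zyzy$ywzwzvz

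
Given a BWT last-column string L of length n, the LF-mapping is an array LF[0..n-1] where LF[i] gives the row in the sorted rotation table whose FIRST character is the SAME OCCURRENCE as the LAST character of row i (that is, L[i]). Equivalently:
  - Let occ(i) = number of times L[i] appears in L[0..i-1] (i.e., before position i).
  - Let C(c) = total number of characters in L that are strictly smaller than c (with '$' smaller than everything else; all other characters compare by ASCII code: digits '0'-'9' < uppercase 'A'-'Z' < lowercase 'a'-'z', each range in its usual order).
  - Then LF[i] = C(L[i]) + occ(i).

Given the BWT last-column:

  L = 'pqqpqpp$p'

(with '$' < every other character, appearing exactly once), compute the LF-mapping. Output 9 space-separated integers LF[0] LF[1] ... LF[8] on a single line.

Char counts: '$':1, 'p':5, 'q':3
C (first-col start): C('$')=0, C('p')=1, C('q')=6
L[0]='p': occ=0, LF[0]=C('p')+0=1+0=1
L[1]='q': occ=0, LF[1]=C('q')+0=6+0=6
L[2]='q': occ=1, LF[2]=C('q')+1=6+1=7
L[3]='p': occ=1, LF[3]=C('p')+1=1+1=2
L[4]='q': occ=2, LF[4]=C('q')+2=6+2=8
L[5]='p': occ=2, LF[5]=C('p')+2=1+2=3
L[6]='p': occ=3, LF[6]=C('p')+3=1+3=4
L[7]='$': occ=0, LF[7]=C('$')+0=0+0=0
L[8]='p': occ=4, LF[8]=C('p')+4=1+4=5

Answer: 1 6 7 2 8 3 4 0 5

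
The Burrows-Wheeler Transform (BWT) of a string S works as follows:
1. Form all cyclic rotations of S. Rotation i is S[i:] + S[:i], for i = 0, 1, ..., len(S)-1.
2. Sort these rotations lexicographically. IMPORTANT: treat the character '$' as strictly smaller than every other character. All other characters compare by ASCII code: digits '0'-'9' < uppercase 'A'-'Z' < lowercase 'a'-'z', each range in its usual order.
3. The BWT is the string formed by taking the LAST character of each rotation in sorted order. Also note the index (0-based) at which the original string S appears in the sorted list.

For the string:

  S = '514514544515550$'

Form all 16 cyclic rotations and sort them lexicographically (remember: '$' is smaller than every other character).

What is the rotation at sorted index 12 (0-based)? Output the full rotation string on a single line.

All 16 rotations (rotation i = S[i:]+S[:i]):
  rot[0] = 514514544515550$
  rot[1] = 14514544515550$5
  rot[2] = 4514544515550$51
  rot[3] = 514544515550$514
  rot[4] = 14544515550$5145
  rot[5] = 4544515550$51451
  rot[6] = 544515550$514514
  rot[7] = 44515550$5145145
  rot[8] = 4515550$51451454
  rot[9] = 515550$514514544
  rot[10] = 15550$5145145445
  rot[11] = 5550$51451454451
  rot[12] = 550$514514544515
  rot[13] = 50$5145145445155
  rot[14] = 0$51451454451555
  rot[15] = $514514544515550
Sorted (with $ < everything):
  sorted[0] = $514514544515550
  sorted[1] = 0$51451454451555
  sorted[2] = 14514544515550$5
  sorted[3] = 14544515550$5145
  sorted[4] = 15550$5145145445
  sorted[5] = 44515550$5145145
  sorted[6] = 4514544515550$51
  sorted[7] = 4515550$51451454
  sorted[8] = 4544515550$51451
  sorted[9] = 50$5145145445155
  sorted[10] = 514514544515550$
  sorted[11] = 514544515550$514
  sorted[12] = 515550$514514544
  sorted[13] = 544515550$514514
  sorted[14] = 550$514514544515
  sorted[15] = 5550$51451454451
sorted[12] = 515550$514514544

Answer: 515550$514514544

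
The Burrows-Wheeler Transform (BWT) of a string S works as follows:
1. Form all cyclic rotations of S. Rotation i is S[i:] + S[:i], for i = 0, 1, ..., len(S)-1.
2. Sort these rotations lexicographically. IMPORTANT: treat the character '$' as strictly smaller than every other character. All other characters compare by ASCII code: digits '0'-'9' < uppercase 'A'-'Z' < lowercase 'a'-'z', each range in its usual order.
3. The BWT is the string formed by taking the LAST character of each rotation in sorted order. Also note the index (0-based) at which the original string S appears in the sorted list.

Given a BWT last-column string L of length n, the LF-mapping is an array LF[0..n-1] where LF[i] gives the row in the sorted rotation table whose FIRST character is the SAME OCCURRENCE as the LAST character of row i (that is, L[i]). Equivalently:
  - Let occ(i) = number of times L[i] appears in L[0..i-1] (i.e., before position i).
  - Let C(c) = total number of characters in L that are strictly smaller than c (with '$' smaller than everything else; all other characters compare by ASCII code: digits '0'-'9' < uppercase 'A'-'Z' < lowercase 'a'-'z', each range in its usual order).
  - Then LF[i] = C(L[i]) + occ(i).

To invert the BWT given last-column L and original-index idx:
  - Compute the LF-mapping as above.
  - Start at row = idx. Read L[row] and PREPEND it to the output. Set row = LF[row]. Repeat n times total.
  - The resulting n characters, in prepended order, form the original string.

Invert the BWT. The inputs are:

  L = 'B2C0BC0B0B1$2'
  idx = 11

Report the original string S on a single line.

Answer: C02C200B1BBB$

Derivation:
LF mapping: 7 5 11 1 8 12 2 9 3 10 4 0 6
Walk LF starting at row 11, prepending L[row]:
  step 1: row=11, L[11]='$', prepend. Next row=LF[11]=0
  step 2: row=0, L[0]='B', prepend. Next row=LF[0]=7
  step 3: row=7, L[7]='B', prepend. Next row=LF[7]=9
  step 4: row=9, L[9]='B', prepend. Next row=LF[9]=10
  step 5: row=10, L[10]='1', prepend. Next row=LF[10]=4
  step 6: row=4, L[4]='B', prepend. Next row=LF[4]=8
  step 7: row=8, L[8]='0', prepend. Next row=LF[8]=3
  step 8: row=3, L[3]='0', prepend. Next row=LF[3]=1
  step 9: row=1, L[1]='2', prepend. Next row=LF[1]=5
  step 10: row=5, L[5]='C', prepend. Next row=LF[5]=12
  step 11: row=12, L[12]='2', prepend. Next row=LF[12]=6
  step 12: row=6, L[6]='0', prepend. Next row=LF[6]=2
  step 13: row=2, L[2]='C', prepend. Next row=LF[2]=11
Reversed output: C02C200B1BBB$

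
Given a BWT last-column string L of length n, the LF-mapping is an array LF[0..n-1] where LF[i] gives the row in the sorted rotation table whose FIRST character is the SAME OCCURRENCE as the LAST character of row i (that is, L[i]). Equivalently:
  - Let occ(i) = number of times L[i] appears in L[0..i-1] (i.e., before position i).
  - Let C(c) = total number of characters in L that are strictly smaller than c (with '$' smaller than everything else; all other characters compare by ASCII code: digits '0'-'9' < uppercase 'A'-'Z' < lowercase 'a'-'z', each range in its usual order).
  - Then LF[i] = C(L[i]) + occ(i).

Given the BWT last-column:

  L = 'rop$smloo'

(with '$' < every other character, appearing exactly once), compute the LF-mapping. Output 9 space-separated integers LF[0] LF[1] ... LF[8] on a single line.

Answer: 7 3 6 0 8 2 1 4 5

Derivation:
Char counts: '$':1, 'l':1, 'm':1, 'o':3, 'p':1, 'r':1, 's':1
C (first-col start): C('$')=0, C('l')=1, C('m')=2, C('o')=3, C('p')=6, C('r')=7, C('s')=8
L[0]='r': occ=0, LF[0]=C('r')+0=7+0=7
L[1]='o': occ=0, LF[1]=C('o')+0=3+0=3
L[2]='p': occ=0, LF[2]=C('p')+0=6+0=6
L[3]='$': occ=0, LF[3]=C('$')+0=0+0=0
L[4]='s': occ=0, LF[4]=C('s')+0=8+0=8
L[5]='m': occ=0, LF[5]=C('m')+0=2+0=2
L[6]='l': occ=0, LF[6]=C('l')+0=1+0=1
L[7]='o': occ=1, LF[7]=C('o')+1=3+1=4
L[8]='o': occ=2, LF[8]=C('o')+2=3+2=5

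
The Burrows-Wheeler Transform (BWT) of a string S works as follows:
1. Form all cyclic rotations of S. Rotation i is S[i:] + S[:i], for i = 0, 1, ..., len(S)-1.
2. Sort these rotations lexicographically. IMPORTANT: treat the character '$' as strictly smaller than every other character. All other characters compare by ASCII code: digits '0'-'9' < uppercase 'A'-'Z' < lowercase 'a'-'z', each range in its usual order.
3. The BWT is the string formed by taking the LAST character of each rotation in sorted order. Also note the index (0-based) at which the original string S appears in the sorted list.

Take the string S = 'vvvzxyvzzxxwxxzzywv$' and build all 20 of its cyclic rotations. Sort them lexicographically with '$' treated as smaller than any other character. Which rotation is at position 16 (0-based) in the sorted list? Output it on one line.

All 20 rotations (rotation i = S[i:]+S[:i]):
  rot[0] = vvvzxyvzzxxwxxzzywv$
  rot[1] = vvzxyvzzxxwxxzzywv$v
  rot[2] = vzxyvzzxxwxxzzywv$vv
  rot[3] = zxyvzzxxwxxzzywv$vvv
  rot[4] = xyvzzxxwxxzzywv$vvvz
  rot[5] = yvzzxxwxxzzywv$vvvzx
  rot[6] = vzzxxwxxzzywv$vvvzxy
  rot[7] = zzxxwxxzzywv$vvvzxyv
  rot[8] = zxxwxxzzywv$vvvzxyvz
  rot[9] = xxwxxzzywv$vvvzxyvzz
  rot[10] = xwxxzzywv$vvvzxyvzzx
  rot[11] = wxxzzywv$vvvzxyvzzxx
  rot[12] = xxzzywv$vvvzxyvzzxxw
  rot[13] = xzzywv$vvvzxyvzzxxwx
  rot[14] = zzywv$vvvzxyvzzxxwxx
  rot[15] = zywv$vvvzxyvzzxxwxxz
  rot[16] = ywv$vvvzxyvzzxxwxxzz
  rot[17] = wv$vvvzxyvzzxxwxxzzy
  rot[18] = v$vvvzxyvzzxxwxxzzyw
  rot[19] = $vvvzxyvzzxxwxxzzywv
Sorted (with $ < everything):
  sorted[0] = $vvvzxyvzzxxwxxzzywv
  sorted[1] = v$vvvzxyvzzxxwxxzzyw
  sorted[2] = vvvzxyvzzxxwxxzzywv$
  sorted[3] = vvzxyvzzxxwxxzzywv$v
  sorted[4] = vzxyvzzxxwxxzzywv$vv
  sorted[5] = vzzxxwxxzzywv$vvvzxy
  sorted[6] = wv$vvvzxyvzzxxwxxzzy
  sorted[7] = wxxzzywv$vvvzxyvzzxx
  sorted[8] = xwxxzzywv$vvvzxyvzzx
  sorted[9] = xxwxxzzywv$vvvzxyvzz
  sorted[10] = xxzzywv$vvvzxyvzzxxw
  sorted[11] = xyvzzxxwxxzzywv$vvvz
  sorted[12] = xzzywv$vvvzxyvzzxxwx
  sorted[13] = yvzzxxwxxzzywv$vvvzx
  sorted[14] = ywv$vvvzxyvzzxxwxxzz
  sorted[15] = zxxwxxzzywv$vvvzxyvz
  sorted[16] = zxyvzzxxwxxzzywv$vvv
  sorted[17] = zywv$vvvzxyvzzxxwxxz
  sorted[18] = zzxxwxxzzywv$vvvzxyv
  sorted[19] = zzywv$vvvzxyvzzxxwxx
sorted[16] = zxyvzzxxwxxzzywv$vvv

Answer: zxyvzzxxwxxzzywv$vvv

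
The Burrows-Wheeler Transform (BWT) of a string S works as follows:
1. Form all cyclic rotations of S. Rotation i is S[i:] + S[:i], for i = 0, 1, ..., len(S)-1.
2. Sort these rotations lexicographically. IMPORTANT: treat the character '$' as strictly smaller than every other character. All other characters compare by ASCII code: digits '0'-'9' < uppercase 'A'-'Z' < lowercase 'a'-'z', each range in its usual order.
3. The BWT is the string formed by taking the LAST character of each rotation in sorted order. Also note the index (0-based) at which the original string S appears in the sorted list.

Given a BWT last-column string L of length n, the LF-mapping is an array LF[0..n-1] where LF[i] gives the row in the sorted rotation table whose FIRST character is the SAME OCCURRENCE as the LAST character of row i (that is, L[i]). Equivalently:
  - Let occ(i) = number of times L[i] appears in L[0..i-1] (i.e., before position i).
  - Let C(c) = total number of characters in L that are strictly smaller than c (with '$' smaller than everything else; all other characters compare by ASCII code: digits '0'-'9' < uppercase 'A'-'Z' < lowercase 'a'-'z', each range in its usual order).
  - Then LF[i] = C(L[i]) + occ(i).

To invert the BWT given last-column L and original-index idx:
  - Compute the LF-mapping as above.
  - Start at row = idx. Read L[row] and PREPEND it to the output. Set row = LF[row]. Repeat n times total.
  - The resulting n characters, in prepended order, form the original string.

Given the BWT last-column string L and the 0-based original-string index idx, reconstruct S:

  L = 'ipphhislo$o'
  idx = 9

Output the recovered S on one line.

LF mapping: 3 8 9 1 2 4 10 5 6 0 7
Walk LF starting at row 9, prepending L[row]:
  step 1: row=9, L[9]='$', prepend. Next row=LF[9]=0
  step 2: row=0, L[0]='i', prepend. Next row=LF[0]=3
  step 3: row=3, L[3]='h', prepend. Next row=LF[3]=1
  step 4: row=1, L[1]='p', prepend. Next row=LF[1]=8
  step 5: row=8, L[8]='o', prepend. Next row=LF[8]=6
  step 6: row=6, L[6]='s', prepend. Next row=LF[6]=10
  step 7: row=10, L[10]='o', prepend. Next row=LF[10]=7
  step 8: row=7, L[7]='l', prepend. Next row=LF[7]=5
  step 9: row=5, L[5]='i', prepend. Next row=LF[5]=4
  step 10: row=4, L[4]='h', prepend. Next row=LF[4]=2
  step 11: row=2, L[2]='p', prepend. Next row=LF[2]=9
Reversed output: philosophi$

Answer: philosophi$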